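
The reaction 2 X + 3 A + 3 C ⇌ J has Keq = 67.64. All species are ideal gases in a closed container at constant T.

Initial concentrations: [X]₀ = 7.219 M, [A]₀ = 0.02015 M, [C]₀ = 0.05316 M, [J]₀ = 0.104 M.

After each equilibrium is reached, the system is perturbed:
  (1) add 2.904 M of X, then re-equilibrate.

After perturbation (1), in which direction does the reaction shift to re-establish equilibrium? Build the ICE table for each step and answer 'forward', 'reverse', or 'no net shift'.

Direction: forward

Q₀ = 1.6237e+06 vs Keq = 67.64 ⇒ Q>K, reverse
Step 1:
                   X          A          C          J
  init         7.219    0.02015    0.05316      0.104
  Δ          0.08332      0.125      0.125   -0.04166
  eq           7.302     0.1451     0.1781    0.06234
  solve Keq expr → x = -0.04166; check Q = 67.64
Then add 2.904 M of X.
Step 2:
                   X          A          C          J
  init         10.21     0.1451     0.1781    0.06234
  Δ        -0.009991   -0.01499   -0.01499   0.004995
  eq            10.2     0.1301     0.1632    0.06733
  solve Keq expr → x = 0.004995; check Q = 67.64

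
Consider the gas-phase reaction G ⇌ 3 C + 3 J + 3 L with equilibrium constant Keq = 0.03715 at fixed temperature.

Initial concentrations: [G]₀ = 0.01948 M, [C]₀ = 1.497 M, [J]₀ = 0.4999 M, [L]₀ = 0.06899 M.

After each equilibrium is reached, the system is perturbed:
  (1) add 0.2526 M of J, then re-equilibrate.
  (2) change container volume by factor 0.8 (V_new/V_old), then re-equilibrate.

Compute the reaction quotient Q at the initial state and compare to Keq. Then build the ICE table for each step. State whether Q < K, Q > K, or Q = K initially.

Q₀ = 0.007065 vs Keq = 0.03715 ⇒ Q<K, forward
Step 1:
                    G           C           J           L
  init        0.01948       1.497      0.4999     0.06899
  Δ         -0.008227     0.02468     0.02468     0.02468
  eq          0.01125       1.522      0.5246     0.09367
  solve Keq expr → x = 0.008227; check Q = 0.03715
Then add 0.2526 M of J.
Step 2:
                    G           C           J           L
  init        0.01125       1.522      0.7772     0.09367
  Δ          0.006029    -0.01809    -0.01809    -0.01809
  eq          0.01728       1.504      0.7591     0.07558
  solve Keq expr → x = -0.006029; check Q = 0.03715
Then change container volume by factor 0.8 (V_new/V_old).
Step 3:
                    G           C           J           L
  init         0.0216       1.879      0.9489     0.09448
  Δ           0.01061    -0.03182    -0.03182    -0.03182
  eq          0.03221       1.848       0.917     0.06266
  solve Keq expr → x = -0.01061; check Q = 0.03715

Q₀ = 0.007065; Q < K (proceeds forward)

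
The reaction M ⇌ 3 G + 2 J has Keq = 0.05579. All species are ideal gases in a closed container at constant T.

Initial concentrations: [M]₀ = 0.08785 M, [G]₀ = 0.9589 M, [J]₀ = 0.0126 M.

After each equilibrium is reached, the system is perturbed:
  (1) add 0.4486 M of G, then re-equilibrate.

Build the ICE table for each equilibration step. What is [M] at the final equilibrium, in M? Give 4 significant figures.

Q₀ = 0.001593 vs Keq = 0.05579 ⇒ Q<K, forward
Step 1:
                   M          G          J
  I          0.08785     0.9589     0.0126
  C         -0.02267    0.06802    0.04535
  E          0.06518      1.027    0.05795
  solve Keq expr → x = 0.02267; check Q = 0.05579
Then add 0.4486 M of G.
Step 2:
                   M          G          J
  I          0.06518      1.476    0.05795
  C          0.01029   -0.03087   -0.02058
  E          0.07547      1.445    0.03737
  solve Keq expr → x = -0.01029; check Q = 0.05579

[M]_eq = 0.07547 M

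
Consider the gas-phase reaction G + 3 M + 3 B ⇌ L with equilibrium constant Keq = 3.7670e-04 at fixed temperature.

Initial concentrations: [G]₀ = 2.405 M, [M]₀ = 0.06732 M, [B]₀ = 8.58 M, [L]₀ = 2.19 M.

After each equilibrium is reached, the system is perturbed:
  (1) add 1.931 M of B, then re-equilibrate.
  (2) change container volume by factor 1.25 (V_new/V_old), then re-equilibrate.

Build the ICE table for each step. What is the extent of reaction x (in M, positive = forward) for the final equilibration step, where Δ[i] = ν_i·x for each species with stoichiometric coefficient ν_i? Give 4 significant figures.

Q₀ = 4.725 vs Keq = 3.7670e-04 ⇒ Q>K, reverse
Step 1:
                   G          M          B          L
  Initial      2.405    0.06732       8.58       2.19
  Change      0.3871      1.161      1.161    -0.3871
  Equil        2.792      1.229      9.741      1.803
  solve Keq expr → x = -0.3871; check Q = 3.7670e-04
Then add 1.931 M of B.
Step 2:
                   G          M          B          L
  Initial      2.792      1.229      11.67      1.803
  Change    -0.05669    -0.1701    -0.1701    0.05669
  Equil        2.735      1.058       11.5       1.86
  solve Keq expr → x = 0.05669; check Q = 3.7670e-04
Then change container volume by factor 1.25 (V_new/V_old).
Step 3:
                   G          M          B          L
  Initial      2.188     0.8468      9.202      1.488
  Change      0.1225     0.3674     0.3674    -0.1225
  Equil        2.311      1.214      9.569      1.365
  solve Keq expr → x = -0.1225; check Q = 3.7670e-04

x = -0.1225 M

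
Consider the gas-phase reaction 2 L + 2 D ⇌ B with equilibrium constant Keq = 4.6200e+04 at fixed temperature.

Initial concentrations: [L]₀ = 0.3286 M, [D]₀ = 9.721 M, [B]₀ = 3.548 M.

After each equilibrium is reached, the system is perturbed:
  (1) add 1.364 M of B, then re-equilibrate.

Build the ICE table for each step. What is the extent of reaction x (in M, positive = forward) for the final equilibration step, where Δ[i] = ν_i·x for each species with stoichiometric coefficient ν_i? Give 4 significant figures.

Q₀ = 0.3477 vs Keq = 4.6200e+04 ⇒ Q<K, forward
Step 1:
                   L          D          B
  init        0.3286      9.721      3.548
  Δ          -0.3276    -0.3276     0.1638
  eq      9.5423e-04      9.393      3.712
  solve Keq expr → x = 0.1638; check Q = 4.6200e+04
Then add 1.364 M of B.
Step 2:
                   L          D          B
  init    9.5423e-04      9.393      5.076
  Δ       1.6161e-04 1.6161e-04 -8.0805e-05
  eq        0.001116      9.394      5.076
  solve Keq expr → x = -8.0805e-05; check Q = 4.6200e+04

x = -8.0805e-05 M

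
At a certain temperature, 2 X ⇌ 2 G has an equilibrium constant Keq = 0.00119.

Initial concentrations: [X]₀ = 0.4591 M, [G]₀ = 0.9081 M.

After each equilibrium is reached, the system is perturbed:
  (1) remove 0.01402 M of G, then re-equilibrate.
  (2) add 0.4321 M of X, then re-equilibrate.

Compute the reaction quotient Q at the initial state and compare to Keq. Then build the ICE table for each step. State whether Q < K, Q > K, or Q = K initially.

Q₀ = 3.912 vs Keq = 0.00119 ⇒ Q>K, reverse
Step 1:
                  X         G
  Initial    0.4591    0.9081
  Change     0.8625   -0.8625
  Equil       1.322   0.04559
  solve Keq expr → x = -0.4313; check Q = 0.00119
Then remove 0.01402 M of G.
Step 2:
                  X         G
  Initial     1.322   0.03157
  Change   -0.01355   0.01355
  Equil       1.308   0.04512
  solve Keq expr → x = 0.006776; check Q = 0.00119
Then add 0.4321 M of X.
Step 3:
                  X         G
  Initial      1.74   0.04512
  Change   -0.01441   0.01441
  Equil       1.726   0.05953
  solve Keq expr → x = 0.007204; check Q = 0.00119

Q₀ = 3.912; Q > K (proceeds reverse)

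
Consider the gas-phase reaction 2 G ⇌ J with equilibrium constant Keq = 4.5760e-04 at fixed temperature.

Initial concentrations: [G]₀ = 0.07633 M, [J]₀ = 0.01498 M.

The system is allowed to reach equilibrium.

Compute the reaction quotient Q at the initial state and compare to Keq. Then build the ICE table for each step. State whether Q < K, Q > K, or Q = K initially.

Q₀ = 2.571; Q > K (proceeds reverse)

Q₀ = 2.571 vs Keq = 4.5760e-04 ⇒ Q>K, reverse
Step 1:
                  G         J
  I         0.07633   0.01498
  C         0.02995  -0.01497
  E          0.1063 5.1688e-06
  solve Keq expr → x = -0.01497; check Q = 4.5760e-04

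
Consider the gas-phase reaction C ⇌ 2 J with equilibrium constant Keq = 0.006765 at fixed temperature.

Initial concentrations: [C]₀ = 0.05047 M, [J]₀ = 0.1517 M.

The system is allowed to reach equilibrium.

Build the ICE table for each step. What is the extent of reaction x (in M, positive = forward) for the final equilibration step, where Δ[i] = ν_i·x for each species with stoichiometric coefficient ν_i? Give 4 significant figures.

Q₀ = 0.456 vs Keq = 0.006765 ⇒ Q>K, reverse
Step 1:
                   C          J
  I          0.05047     0.1517
  C          0.06205    -0.1241
  E           0.1125    0.02759
  solve Keq expr → x = -0.06205; check Q = 0.006765

x = -0.06205 M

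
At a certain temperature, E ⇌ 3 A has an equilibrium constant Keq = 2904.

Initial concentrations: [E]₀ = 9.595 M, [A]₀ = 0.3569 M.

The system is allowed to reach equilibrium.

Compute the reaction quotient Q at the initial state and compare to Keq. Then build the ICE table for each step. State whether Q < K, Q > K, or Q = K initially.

Q₀ = 0.004738 vs Keq = 2904 ⇒ Q<K, forward
Step 1:
                    E           A
  I             9.595      0.3569
  C            -6.677       20.03
  E             2.918       20.39
  solve Keq expr → x = 6.677; check Q = 2904

Q₀ = 0.004738; Q < K (proceeds forward)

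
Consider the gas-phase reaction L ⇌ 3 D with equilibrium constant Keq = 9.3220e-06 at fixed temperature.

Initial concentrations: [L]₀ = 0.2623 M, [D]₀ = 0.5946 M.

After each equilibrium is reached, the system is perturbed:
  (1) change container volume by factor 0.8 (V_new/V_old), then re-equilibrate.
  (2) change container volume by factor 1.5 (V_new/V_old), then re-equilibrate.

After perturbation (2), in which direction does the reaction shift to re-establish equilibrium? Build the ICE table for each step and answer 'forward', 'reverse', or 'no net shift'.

Q₀ = 0.8014 vs Keq = 9.3220e-06 ⇒ Q>K, reverse
Step 1:
                    L           D
  init         0.2623      0.5946
  Δ            0.1928     -0.5784
  eq           0.4551     0.01619
  solve Keq expr → x = -0.1928; check Q = 9.3220e-06
Then change container volume by factor 0.8 (V_new/V_old).
Step 2:
                    L           D
  init         0.5689     0.02024
  Δ        9.2920e-04   -0.002788
  eq           0.5698     0.01745
  solve Keq expr → x = -9.2920e-04; check Q = 9.3220e-06
Then change container volume by factor 1.5 (V_new/V_old).
Step 3:
                    L           D
  init         0.3799     0.01163
  Δ         -0.001198    0.003594
  eq           0.3787     0.01523
  solve Keq expr → x = 0.001198; check Q = 9.3220e-06

Direction: forward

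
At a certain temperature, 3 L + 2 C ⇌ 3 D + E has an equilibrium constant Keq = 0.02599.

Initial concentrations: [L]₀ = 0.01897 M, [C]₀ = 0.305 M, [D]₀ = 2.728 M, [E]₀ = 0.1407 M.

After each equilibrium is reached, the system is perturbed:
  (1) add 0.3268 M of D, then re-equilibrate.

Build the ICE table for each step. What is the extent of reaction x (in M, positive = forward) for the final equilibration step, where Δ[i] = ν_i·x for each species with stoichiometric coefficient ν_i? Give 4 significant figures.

x = -2.0453e-05 M

Q₀ = 4.4981e+06 vs Keq = 0.02599 ⇒ Q>K, reverse
Step 1:
                    L           C           D           E
  Initial     0.01897       0.305       2.728      0.1407
  Change       0.4219      0.2813     -0.4219     -0.1406
  Equil        0.4409      0.5863       2.306  6.2424e-05
  solve Keq expr → x = -0.1406; check Q = 0.02599
Then add 0.3268 M of D.
Step 2:
                    L           C           D           E
  Initial      0.4409      0.5863       2.633  6.2424e-05
  Change   6.1358e-05  4.0905e-05 -6.1358e-05 -2.0453e-05
  Equil        0.4409      0.5863       2.633  4.1971e-05
  solve Keq expr → x = -2.0453e-05; check Q = 0.02599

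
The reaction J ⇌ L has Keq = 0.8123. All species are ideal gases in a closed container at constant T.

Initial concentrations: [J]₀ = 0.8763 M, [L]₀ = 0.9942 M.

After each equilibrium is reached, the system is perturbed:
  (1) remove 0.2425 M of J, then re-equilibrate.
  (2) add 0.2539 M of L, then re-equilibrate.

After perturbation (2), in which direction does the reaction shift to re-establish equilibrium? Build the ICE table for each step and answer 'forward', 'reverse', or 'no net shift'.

Q₀ = 1.135 vs Keq = 0.8123 ⇒ Q>K, reverse
Step 1:
                  J         L
  I          0.8763    0.9942
  C          0.1558   -0.1558
  E           1.032    0.8384
  solve Keq expr → x = -0.1558; check Q = 0.8123
Then remove 0.2425 M of J.
Step 2:
                  J         L
  I          0.7896    0.8384
  C          0.1087   -0.1087
  E          0.8983    0.7297
  solve Keq expr → x = -0.1087; check Q = 0.8123
Then add 0.2539 M of L.
Step 3:
                  J         L
  I          0.8983    0.9836
  C          0.1401   -0.1401
  E           1.038    0.8435
  solve Keq expr → x = -0.1401; check Q = 0.8123

Direction: reverse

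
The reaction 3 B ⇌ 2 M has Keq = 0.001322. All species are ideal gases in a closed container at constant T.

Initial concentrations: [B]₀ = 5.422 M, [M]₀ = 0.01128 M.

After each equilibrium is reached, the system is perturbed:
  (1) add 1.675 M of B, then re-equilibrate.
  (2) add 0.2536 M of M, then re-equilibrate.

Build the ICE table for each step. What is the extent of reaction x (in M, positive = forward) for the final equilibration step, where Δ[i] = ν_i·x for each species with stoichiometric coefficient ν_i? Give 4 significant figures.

Q₀ = 7.9825e-07 vs Keq = 0.001322 ⇒ Q<K, forward
Step 1:
                    B           M
  Initial       5.422     0.01128
  Change      -0.5666      0.3777
  Equil         4.855       0.389
  solve Keq expr → x = 0.1889; check Q = 0.001322
Then add 1.675 M of B.
Step 2:
                    B           M
  Initial        6.53       0.389
  Change      -0.2707      0.1804
  Equil          6.26      0.5694
  solve Keq expr → x = 0.09022; check Q = 0.001322
Then add 0.2536 M of M.
Step 3:
                    B           M
  Initial        6.26       0.823
  Change       0.3151     -0.2101
  Equil         6.575       0.613
  solve Keq expr → x = -0.105; check Q = 0.001322

x = -0.105 M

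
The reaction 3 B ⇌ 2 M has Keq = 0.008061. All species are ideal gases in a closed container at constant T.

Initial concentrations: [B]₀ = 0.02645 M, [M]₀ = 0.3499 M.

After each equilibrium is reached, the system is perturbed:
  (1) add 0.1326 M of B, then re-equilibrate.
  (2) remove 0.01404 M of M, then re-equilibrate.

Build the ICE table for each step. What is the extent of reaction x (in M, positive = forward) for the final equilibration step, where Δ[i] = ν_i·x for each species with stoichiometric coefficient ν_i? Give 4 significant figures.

x = 0.006064 M

Q₀ = 6616 vs Keq = 0.008061 ⇒ Q>K, reverse
Step 1:
                   B          M
  init       0.02645     0.3499
  Δ           0.4768    -0.3178
  eq          0.5032    0.03205
  solve Keq expr → x = -0.1589; check Q = 0.008061
Then add 0.1326 M of B.
Step 2:
                   B          M
  init        0.6358    0.03205
  Δ         -0.01742    0.01161
  eq          0.6184    0.04366
  solve Keq expr → x = 0.005806; check Q = 0.008061
Then remove 0.01404 M of M.
Step 3:
                   B          M
  init        0.6184    0.02962
  Δ         -0.01819    0.01213
  eq          0.6002    0.04175
  solve Keq expr → x = 0.006064; check Q = 0.008061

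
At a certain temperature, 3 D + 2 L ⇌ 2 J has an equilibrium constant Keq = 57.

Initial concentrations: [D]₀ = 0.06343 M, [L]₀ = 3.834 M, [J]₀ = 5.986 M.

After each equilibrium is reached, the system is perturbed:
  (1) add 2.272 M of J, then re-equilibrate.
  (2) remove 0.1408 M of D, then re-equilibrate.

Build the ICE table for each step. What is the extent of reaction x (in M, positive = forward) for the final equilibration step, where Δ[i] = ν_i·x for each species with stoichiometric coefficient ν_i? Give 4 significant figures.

x = -0.04402 M

Q₀ = 9552 vs Keq = 57 ⇒ Q>K, reverse
Step 1:
                  D         L         J
  I         0.06343     3.834     5.986
  C           0.269    0.1793   -0.1793
  E          0.3324     4.013     5.807
  solve Keq expr → x = -0.08966; check Q = 57
Then add 2.272 M of J.
Step 2:
                  D         L         J
  I          0.3324     4.013     8.079
  C         0.07664    0.0511   -0.0511
  E           0.409     4.064     8.028
  solve Keq expr → x = -0.02555; check Q = 57
Then remove 0.1408 M of D.
Step 3:
                  D         L         J
  I          0.2682     4.064     8.028
  C           0.132   0.08803  -0.08803
  E          0.4003     4.152      7.94
  solve Keq expr → x = -0.04402; check Q = 57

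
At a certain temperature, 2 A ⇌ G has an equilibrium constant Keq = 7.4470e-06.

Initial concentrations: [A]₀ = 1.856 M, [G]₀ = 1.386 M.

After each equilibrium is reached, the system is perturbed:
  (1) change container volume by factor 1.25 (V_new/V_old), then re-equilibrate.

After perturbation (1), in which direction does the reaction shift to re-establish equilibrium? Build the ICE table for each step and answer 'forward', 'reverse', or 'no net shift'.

Q₀ = 0.4024 vs Keq = 7.4470e-06 ⇒ Q>K, reverse
Step 1:
                    A           G
  init          1.856       1.386
  Δ             2.772      -1.386
  eq            4.628  1.5948e-04
  solve Keq expr → x = -1.386; check Q = 7.4470e-06
Then change container volume by factor 1.25 (V_new/V_old).
Step 2:
                    A           G
  init          3.702  1.2758e-04
  Δ        5.1028e-05 -2.5514e-05
  eq            3.702  1.0207e-04
  solve Keq expr → x = -2.5514e-05; check Q = 7.4470e-06

Direction: reverse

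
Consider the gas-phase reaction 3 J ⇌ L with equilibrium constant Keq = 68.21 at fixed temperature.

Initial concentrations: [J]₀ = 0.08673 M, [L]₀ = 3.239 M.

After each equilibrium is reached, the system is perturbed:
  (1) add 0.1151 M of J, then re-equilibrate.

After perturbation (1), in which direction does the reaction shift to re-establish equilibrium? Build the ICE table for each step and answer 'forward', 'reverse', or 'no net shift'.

Q₀ = 4965 vs Keq = 68.21 ⇒ Q>K, reverse
Step 1:
                   J          L
  init       0.08673      3.239
  Δ            0.272   -0.09066
  eq          0.3587      3.148
  solve Keq expr → x = -0.09066; check Q = 68.21
Then add 0.1151 M of J.
Step 2:
                   J          L
  init        0.4738      3.148
  Δ          -0.1137    0.03789
  eq          0.3601      3.186
  solve Keq expr → x = 0.03789; check Q = 68.21

Direction: forward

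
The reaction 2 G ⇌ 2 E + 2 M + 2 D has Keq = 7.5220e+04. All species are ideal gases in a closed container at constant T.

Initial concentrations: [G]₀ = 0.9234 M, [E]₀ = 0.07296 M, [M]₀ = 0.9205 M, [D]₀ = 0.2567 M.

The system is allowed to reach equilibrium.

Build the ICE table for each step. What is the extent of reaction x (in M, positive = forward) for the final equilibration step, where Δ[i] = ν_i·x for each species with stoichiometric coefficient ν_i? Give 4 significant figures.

x = 0.4578 M

Q₀ = 3.4857e-04 vs Keq = 7.5220e+04 ⇒ Q<K, forward
Step 1:
                    G           E           M           D
  I            0.9234     0.07296      0.9205      0.2567
  C           -0.9156      0.9156      0.9156      0.9156
  E          0.007759      0.9886       1.836       1.172
  solve Keq expr → x = 0.4578; check Q = 7.5220e+04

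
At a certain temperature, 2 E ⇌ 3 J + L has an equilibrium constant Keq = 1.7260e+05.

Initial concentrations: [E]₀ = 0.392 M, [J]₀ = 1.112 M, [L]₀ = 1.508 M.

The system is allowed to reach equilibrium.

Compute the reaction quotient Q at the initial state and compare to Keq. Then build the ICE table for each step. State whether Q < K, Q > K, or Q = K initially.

Q₀ = 13.49 vs Keq = 1.7260e+05 ⇒ Q<K, forward
Step 1:
                    E           J           L
  init          0.392       1.112       1.508
  Δ           -0.3851      0.5777      0.1926
  eq         0.006894        1.69       1.701
  solve Keq expr → x = 0.1926; check Q = 1.7260e+05

Q₀ = 13.49; Q < K (proceeds forward)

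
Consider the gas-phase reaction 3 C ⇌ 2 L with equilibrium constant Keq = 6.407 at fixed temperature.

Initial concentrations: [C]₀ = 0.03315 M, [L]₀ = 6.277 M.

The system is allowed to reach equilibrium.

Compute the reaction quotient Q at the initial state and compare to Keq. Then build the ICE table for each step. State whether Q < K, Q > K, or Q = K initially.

Q₀ = 1.0816e+06; Q > K (proceeds reverse)

Q₀ = 1.0816e+06 vs Keq = 6.407 ⇒ Q>K, reverse
Step 1:
                  C         L
  I         0.03315     6.277
  C           1.587    -1.058
  E            1.62     5.219
  solve Keq expr → x = -0.5289; check Q = 6.407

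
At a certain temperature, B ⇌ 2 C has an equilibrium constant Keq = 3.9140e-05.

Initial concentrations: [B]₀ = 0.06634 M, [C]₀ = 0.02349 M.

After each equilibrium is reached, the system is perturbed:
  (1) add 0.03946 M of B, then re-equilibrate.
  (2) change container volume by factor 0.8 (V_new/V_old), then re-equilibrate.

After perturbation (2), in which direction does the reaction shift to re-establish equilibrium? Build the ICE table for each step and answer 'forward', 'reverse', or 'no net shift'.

Direction: reverse

Q₀ = 0.008317 vs Keq = 3.9140e-05 ⇒ Q>K, reverse
Step 1:
                  B         C
  Initial   0.06634   0.02349
  Change    0.01088  -0.02175
  Equil     0.07722  0.001738
  solve Keq expr → x = -0.01088; check Q = 3.9140e-05
Then add 0.03946 M of B.
Step 2:
                  B         C
  Initial    0.1167  0.001738
  Change  -1.9835e-04 3.9671e-04
  Equil      0.1165  0.002135
  solve Keq expr → x = 1.9835e-04; check Q = 3.9140e-05
Then change container volume by factor 0.8 (V_new/V_old).
Step 3:
                  B         C
  Initial    0.1456  0.002669
  Change  1.4031e-04 -2.8062e-04
  Equil      0.1457  0.002388
  solve Keq expr → x = -1.4031e-04; check Q = 3.9140e-05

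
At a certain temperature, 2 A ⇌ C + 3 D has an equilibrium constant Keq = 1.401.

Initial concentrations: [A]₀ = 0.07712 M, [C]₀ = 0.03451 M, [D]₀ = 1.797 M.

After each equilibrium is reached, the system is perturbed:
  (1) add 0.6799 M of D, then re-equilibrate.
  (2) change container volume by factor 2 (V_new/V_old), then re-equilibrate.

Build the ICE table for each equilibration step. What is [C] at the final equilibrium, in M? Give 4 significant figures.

Q₀ = 33.67 vs Keq = 1.401 ⇒ Q>K, reverse
Step 1:
                   A          C          D
  Initial    0.07712    0.03451      1.797
  Change     0.05867   -0.02933     -0.088
  Equil       0.1358   0.005175      1.709
  solve Keq expr → x = -0.02933; check Q = 1.401
Then add 0.6799 M of D.
Step 2:
                   A          C          D
  Initial     0.1358   0.005175      2.389
  Change    0.006161   -0.00308  -0.009241
  Equil        0.142   0.002095       2.38
  solve Keq expr → x = -0.00308; check Q = 1.401
Then change container volume by factor 2 (V_new/V_old).
Step 3:
                   A          C          D
  Initial    0.07098   0.001047       1.19
  Change   -0.005008   0.002504   0.007513
  Equil      0.06597   0.003552      1.197
  solve Keq expr → x = 0.002504; check Q = 1.401

[C]_eq = 0.003552 M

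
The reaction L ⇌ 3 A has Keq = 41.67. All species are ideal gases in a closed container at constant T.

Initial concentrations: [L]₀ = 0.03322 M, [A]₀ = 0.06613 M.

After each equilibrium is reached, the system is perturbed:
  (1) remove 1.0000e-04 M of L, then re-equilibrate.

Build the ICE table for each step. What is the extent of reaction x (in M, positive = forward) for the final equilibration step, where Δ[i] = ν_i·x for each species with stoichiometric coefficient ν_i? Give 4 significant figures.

Q₀ = 0.008706 vs Keq = 41.67 ⇒ Q<K, forward
Step 1:
                   L          A
  I          0.03322    0.06613
  C         -0.03311    0.09933
  E       1.0871e-04     0.1655
  solve Keq expr → x = 0.03311; check Q = 41.67
Then remove 1.0000e-04 M of L.
Step 2:
                   L          A
  I       8.7141e-06     0.1655
  C       9.9413e-05 -2.9824e-04
  E       1.0813e-04     0.1652
  solve Keq expr → x = -9.9413e-05; check Q = 41.67

x = -9.9413e-05 M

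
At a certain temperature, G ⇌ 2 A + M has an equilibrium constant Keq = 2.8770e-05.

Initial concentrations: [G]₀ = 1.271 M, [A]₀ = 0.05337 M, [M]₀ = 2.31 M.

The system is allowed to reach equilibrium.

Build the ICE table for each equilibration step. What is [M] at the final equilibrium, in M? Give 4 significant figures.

[M]_eq = 2.285 M

Q₀ = 0.005177 vs Keq = 2.8770e-05 ⇒ Q>K, reverse
Step 1:
                    G           A           M
  I             1.271     0.05337        2.31
  C           0.02467    -0.04933    -0.02467
  E             1.296    0.004039       2.285
  solve Keq expr → x = -0.02467; check Q = 2.8770e-05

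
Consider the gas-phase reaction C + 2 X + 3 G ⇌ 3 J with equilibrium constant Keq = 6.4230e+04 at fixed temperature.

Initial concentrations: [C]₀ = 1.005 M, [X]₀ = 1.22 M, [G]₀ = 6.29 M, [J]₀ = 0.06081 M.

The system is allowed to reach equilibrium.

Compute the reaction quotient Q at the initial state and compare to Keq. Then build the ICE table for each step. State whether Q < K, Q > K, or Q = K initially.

Q₀ = 6.0407e-07 vs Keq = 6.4230e+04 ⇒ Q<K, forward
Step 1:
                   C          X          G          J
  init         1.005       1.22       6.29    0.06081
  Δ          -0.6091     -1.218     -1.827      1.827
  eq          0.3959   0.001726      4.463      1.888
  solve Keq expr → x = 0.6091; check Q = 6.4230e+04

Q₀ = 6.0407e-07; Q < K (proceeds forward)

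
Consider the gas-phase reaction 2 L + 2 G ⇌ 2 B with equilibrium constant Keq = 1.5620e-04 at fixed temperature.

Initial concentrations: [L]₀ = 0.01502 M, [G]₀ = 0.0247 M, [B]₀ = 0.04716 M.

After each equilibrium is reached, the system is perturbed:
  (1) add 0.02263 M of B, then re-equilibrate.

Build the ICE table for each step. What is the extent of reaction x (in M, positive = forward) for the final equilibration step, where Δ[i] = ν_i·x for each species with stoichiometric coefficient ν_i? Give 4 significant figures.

x = -0.01129 M

Q₀ = 1.6159e+04 vs Keq = 1.5620e-04 ⇒ Q>K, reverse
Step 1:
                  L         G         B
  I         0.01502    0.0247   0.04716
  C          0.0471    0.0471   -0.0471
  E         0.06212    0.0718 5.5751e-05
  solve Keq expr → x = -0.02355; check Q = 1.5620e-04
Then add 0.02263 M of B.
Step 2:
                  L         G         B
  I         0.06212    0.0718   0.02269
  C         0.02259   0.02259  -0.02259
  E         0.08471   0.09439 9.9931e-05
  solve Keq expr → x = -0.01129; check Q = 1.5620e-04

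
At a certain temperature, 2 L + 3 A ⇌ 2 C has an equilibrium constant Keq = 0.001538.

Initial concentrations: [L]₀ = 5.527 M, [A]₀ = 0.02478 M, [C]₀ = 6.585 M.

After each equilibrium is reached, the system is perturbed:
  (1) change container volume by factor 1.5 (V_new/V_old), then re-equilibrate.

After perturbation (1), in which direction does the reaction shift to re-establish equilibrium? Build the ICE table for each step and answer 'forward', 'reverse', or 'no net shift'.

Q₀ = 9.3289e+04 vs Keq = 0.001538 ⇒ Q>K, reverse
Step 1:
                   L          A          C
  init         5.527    0.02478      6.585
  Δ            3.121      4.682     -3.121
  eq           8.648      4.707      3.464
  solve Keq expr → x = -1.561; check Q = 0.001538
Then change container volume by factor 1.5 (V_new/V_old).
Step 2:
                   L          A          C
  init         5.766      3.138      2.309
  Δ           0.4686      0.703    -0.4686
  eq           6.234      3.841       1.84
  solve Keq expr → x = -0.2343; check Q = 0.001538

Direction: reverse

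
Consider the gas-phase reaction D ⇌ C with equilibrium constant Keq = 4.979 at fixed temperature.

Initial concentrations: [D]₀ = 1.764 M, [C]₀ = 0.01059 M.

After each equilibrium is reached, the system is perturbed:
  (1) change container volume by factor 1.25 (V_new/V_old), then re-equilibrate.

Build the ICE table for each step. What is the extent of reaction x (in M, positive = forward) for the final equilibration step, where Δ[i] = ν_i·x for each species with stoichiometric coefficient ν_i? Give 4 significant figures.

Q₀ = 0.006003 vs Keq = 4.979 ⇒ Q<K, forward
Step 1:
                  D         C
  I           1.764   0.01059
  C          -1.467     1.467
  E          0.2968     1.478
  solve Keq expr → x = 1.467; check Q = 4.979
Then change container volume by factor 1.25 (V_new/V_old).
Step 2:
                  D         C
  I          0.2374     1.182
  C               0         0
  E          0.2374     1.182
  solve Keq expr → x = 0; check Q = 4.979

x = 0 M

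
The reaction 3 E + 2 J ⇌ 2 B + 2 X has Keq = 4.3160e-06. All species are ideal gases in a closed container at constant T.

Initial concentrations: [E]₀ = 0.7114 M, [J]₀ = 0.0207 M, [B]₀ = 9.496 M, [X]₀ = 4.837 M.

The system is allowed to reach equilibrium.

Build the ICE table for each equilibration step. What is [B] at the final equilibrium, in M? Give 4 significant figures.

Q₀ = 1.3676e+07 vs Keq = 4.3160e-06 ⇒ Q>K, reverse
Step 1:
                  E         J         B         X
  init       0.7114    0.0207     9.496     4.837
  Δ           7.185      4.79     -4.79     -4.79
  eq          7.896     4.811     4.706   0.04712
  solve Keq expr → x = -2.395; check Q = 4.3160e-06

[B]_eq = 4.706 M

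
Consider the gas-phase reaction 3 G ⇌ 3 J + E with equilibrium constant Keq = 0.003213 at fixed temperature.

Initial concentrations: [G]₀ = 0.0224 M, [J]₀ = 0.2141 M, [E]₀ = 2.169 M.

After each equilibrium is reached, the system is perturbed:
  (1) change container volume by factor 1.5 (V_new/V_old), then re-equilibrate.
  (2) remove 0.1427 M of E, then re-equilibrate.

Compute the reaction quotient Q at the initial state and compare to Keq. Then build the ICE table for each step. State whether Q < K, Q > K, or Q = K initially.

Q₀ = 1894 vs Keq = 0.003213 ⇒ Q>K, reverse
Step 1:
                  G         J         E
  Initial    0.0224    0.2141     2.169
  Change     0.1897   -0.1897  -0.06323
  Equil      0.2121   0.02442     2.106
  solve Keq expr → x = -0.06323; check Q = 0.003213
Then change container volume by factor 1.5 (V_new/V_old).
Step 2:
                  G         J         E
  Initial    0.1414   0.01628     1.404
  Change  -0.002079  0.002079 6.9287e-04
  Equil      0.1393   0.01836     1.405
  solve Keq expr → x = 6.9287e-04; check Q = 0.003213
Then remove 0.1427 M of E.
Step 3:
                  G         J         E
  Initial    0.1393   0.01836     1.262
  Change  -5.8635e-04 5.8635e-04 1.9545e-04
  Equil      0.1387   0.01894     1.262
  solve Keq expr → x = 1.9545e-04; check Q = 0.003213

Q₀ = 1894; Q > K (proceeds reverse)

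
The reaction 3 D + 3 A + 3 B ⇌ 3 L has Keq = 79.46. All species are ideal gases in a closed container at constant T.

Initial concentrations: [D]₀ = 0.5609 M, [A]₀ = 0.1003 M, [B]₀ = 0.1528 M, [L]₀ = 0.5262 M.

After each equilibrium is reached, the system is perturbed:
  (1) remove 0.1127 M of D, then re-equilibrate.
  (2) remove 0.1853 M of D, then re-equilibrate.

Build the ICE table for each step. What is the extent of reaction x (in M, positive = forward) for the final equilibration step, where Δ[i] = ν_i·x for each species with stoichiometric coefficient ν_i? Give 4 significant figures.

Q₀ = 2.2936e+05 vs Keq = 79.46 ⇒ Q>K, reverse
Step 1:
                   D          A          B          L
  I           0.5609     0.1003     0.1528     0.5262
  C           0.1943     0.1943     0.1943    -0.1943
  E           0.7552     0.2946     0.3471     0.3319
  solve Keq expr → x = -0.06476; check Q = 79.46
Then remove 0.1127 M of D.
Step 2:
                   D          A          B          L
  I           0.6425     0.2946     0.3471     0.3319
  C          0.01503    0.01503    0.01503   -0.01503
  E           0.6575     0.3096     0.3621     0.3169
  solve Keq expr → x = -0.00501; check Q = 79.46
Then remove 0.1853 M of D.
Step 3:
                   D          A          B          L
  I           0.4722     0.3096     0.3621     0.3169
  C          0.02981    0.02981    0.02981   -0.02981
  E            0.502     0.3394     0.3919     0.2871
  solve Keq expr → x = -0.009936; check Q = 79.46

x = -0.009936 M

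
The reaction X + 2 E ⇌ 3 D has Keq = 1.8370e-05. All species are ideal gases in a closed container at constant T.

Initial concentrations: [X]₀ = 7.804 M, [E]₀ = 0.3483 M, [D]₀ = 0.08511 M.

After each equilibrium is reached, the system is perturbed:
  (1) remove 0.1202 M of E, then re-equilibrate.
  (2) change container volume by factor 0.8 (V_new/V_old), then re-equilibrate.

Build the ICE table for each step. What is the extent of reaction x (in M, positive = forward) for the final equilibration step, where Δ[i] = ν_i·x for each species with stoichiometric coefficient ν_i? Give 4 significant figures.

Q₀ = 6.5120e-04 vs Keq = 1.8370e-05 ⇒ Q>K, reverse
Step 1:
                  X         E         D
  Initial     7.804    0.3483   0.08511
  Change    0.01911   0.03821  -0.05732
  Equil       7.823    0.3865   0.02779
  solve Keq expr → x = -0.01911; check Q = 1.8370e-05
Then remove 0.1202 M of E.
Step 2:
                  X         E         D
  Initial     7.823    0.2663   0.02779
  Change   0.001966  0.003931 -0.005897
  Equil       7.825    0.2702    0.0219
  solve Keq expr → x = -0.001966; check Q = 1.8370e-05
Then change container volume by factor 0.8 (V_new/V_old).
Step 3:
                  X         E         D
  Initial     9.781    0.3378   0.02737
  Change          0         0         0
  Equil       9.781    0.3378   0.02737
  solve Keq expr → x = 0; check Q = 1.8370e-05

x = 0 M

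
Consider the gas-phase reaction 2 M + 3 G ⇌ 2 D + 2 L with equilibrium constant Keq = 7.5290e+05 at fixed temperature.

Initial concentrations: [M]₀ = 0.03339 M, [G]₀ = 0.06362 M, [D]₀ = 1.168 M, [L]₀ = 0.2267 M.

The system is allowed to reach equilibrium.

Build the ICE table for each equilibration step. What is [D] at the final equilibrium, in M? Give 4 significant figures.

Q₀ = 2.4422e+05 vs Keq = 7.5290e+05 ⇒ Q<K, forward
Step 1:
                    M           G           D           L
  I           0.03339     0.06362       1.168      0.2267
  C         -0.007242    -0.01086    0.007242    0.007242
  E           0.02615     0.05276       1.175      0.2339
  solve Keq expr → x = 0.003621; check Q = 7.5290e+05

[D]_eq = 1.175 M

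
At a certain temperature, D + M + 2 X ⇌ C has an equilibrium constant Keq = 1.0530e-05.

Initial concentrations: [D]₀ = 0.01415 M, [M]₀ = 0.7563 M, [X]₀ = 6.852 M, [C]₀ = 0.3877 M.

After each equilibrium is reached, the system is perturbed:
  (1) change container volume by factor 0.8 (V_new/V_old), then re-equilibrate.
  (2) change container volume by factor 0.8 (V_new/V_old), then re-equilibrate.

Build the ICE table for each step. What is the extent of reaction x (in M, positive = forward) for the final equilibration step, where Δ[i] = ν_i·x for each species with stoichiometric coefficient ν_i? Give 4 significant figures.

x = 8.1402e-04 M

Q₀ = 0.7716 vs Keq = 1.0530e-05 ⇒ Q>K, reverse
Step 1:
                   D          M          X          C
  I          0.01415     0.7563      6.852     0.3877
  C           0.3874     0.3874     0.7748    -0.3874
  E           0.4016      1.144      7.627 2.8132e-04
  solve Keq expr → x = -0.3874; check Q = 1.0530e-05
Then change container volume by factor 0.8 (V_new/V_old).
Step 2:
                   D          M          X          C
  I            0.502       1.43      9.534 3.5165e-04
  C       -3.3445e-04 -3.3445e-04 -6.6890e-04 3.3445e-04
  E           0.5016      1.429      9.533 6.8610e-04
  solve Keq expr → x = 3.3445e-04; check Q = 1.0530e-05
Then change container volume by factor 0.8 (V_new/V_old).
Step 3:
                   D          M          X          C
  I            0.627      1.787      11.92 8.5762e-04
  C       -8.1402e-04 -8.1402e-04  -0.001628 8.1402e-04
  E           0.6262      1.786      11.91   0.001672
  solve Keq expr → x = 8.1402e-04; check Q = 1.0530e-05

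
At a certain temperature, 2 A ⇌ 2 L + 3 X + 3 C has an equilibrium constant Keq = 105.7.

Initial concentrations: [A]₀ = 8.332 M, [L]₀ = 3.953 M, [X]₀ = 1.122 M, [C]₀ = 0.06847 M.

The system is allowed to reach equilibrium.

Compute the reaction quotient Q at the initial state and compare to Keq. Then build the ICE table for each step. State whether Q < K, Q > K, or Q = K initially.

Q₀ = 1.0206e-04 vs Keq = 105.7 ⇒ Q<K, forward
Step 1:
                    A           L           X           C
  Initial       8.332       3.953       1.122     0.06847
  Change       -1.248       1.248       1.872       1.872
  Equil         7.084       5.201       2.994        1.94
  solve Keq expr → x = 0.624; check Q = 105.7

Q₀ = 1.0206e-04; Q < K (proceeds forward)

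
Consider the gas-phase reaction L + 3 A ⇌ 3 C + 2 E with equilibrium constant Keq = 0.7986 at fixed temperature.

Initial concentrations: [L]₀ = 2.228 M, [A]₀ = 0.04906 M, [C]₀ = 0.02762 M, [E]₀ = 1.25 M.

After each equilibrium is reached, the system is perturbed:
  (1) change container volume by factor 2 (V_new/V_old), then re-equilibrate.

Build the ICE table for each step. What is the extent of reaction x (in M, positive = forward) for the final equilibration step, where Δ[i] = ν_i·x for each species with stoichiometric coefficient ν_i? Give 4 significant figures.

x = 7.2751e-04 M

Q₀ = 0.1251 vs Keq = 0.7986 ⇒ Q<K, forward
Step 1:
                   L          A          C          E
  I            2.228    0.04906    0.02762       1.25
  C         -0.00382   -0.01146    0.01146   0.007641
  E            2.224     0.0376    0.03908      1.258
  solve Keq expr → x = 0.00382; check Q = 0.7986
Then change container volume by factor 2 (V_new/V_old).
Step 2:
                   L          A          C          E
  I            1.112     0.0188    0.01954     0.6288
  C       -7.2751e-04  -0.002183   0.002183   0.001455
  E            1.111    0.01662    0.02172     0.6303
  solve Keq expr → x = 7.2751e-04; check Q = 0.7986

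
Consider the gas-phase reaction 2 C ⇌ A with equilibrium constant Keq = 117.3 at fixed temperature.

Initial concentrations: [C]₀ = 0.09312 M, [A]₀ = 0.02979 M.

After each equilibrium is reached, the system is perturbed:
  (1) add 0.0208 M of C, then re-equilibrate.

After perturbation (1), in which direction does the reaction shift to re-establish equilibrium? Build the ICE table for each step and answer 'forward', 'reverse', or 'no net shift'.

Direction: forward

Q₀ = 3.435 vs Keq = 117.3 ⇒ Q<K, forward
Step 1:
                   C          A
  Initial    0.09312    0.02979
  Change    -0.06965    0.03482
  Equil      0.02347    0.06461
  solve Keq expr → x = 0.03482; check Q = 117.3
Then add 0.0208 M of C.
Step 2:
                   C          A
  Initial    0.04427    0.06461
  Change    -0.01912   0.009562
  Equil      0.02515    0.07418
  solve Keq expr → x = 0.009562; check Q = 117.3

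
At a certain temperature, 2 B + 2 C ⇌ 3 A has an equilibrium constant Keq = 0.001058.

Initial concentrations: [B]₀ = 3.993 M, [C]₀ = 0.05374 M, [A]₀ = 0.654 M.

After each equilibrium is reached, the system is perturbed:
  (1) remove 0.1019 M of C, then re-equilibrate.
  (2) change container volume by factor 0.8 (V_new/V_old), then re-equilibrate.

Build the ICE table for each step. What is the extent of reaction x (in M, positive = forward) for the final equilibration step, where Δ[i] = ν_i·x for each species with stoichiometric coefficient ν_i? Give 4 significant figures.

x = 0.003284 M

Q₀ = 6.075 vs Keq = 0.001058 ⇒ Q>K, reverse
Step 1:
                    B           C           A
  init          3.993     0.05374       0.654
  Δ            0.3392      0.3392     -0.5087
  eq            4.332      0.3929      0.1453
  solve Keq expr → x = -0.1696; check Q = 0.001058
Then remove 0.1019 M of C.
Step 2:
                    B           C           A
  init          4.332       0.291      0.1453
  Δ           0.01473     0.01473    -0.02209
  eq            4.347      0.3057      0.1232
  solve Keq expr → x = -0.007364; check Q = 0.001058
Then change container volume by factor 0.8 (V_new/V_old).
Step 3:
                    B           C           A
  init          5.434      0.3822       0.154
  Δ         -0.006567   -0.006567    0.009851
  eq            5.427      0.3756      0.1638
  solve Keq expr → x = 0.003284; check Q = 0.001058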